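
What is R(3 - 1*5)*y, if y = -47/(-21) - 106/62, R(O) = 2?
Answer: 688/651 ≈ 1.0568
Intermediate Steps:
y = 344/651 (y = -47*(-1/21) - 106*1/62 = 47/21 - 53/31 = 344/651 ≈ 0.52842)
R(3 - 1*5)*y = 2*(344/651) = 688/651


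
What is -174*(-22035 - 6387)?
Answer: 4945428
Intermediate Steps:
-174*(-22035 - 6387) = -174*(-28422) = 4945428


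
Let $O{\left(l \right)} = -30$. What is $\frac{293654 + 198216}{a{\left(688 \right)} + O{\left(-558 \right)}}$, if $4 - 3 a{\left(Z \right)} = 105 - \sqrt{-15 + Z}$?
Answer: $- \frac{46973585}{5968} - \frac{245935 \sqrt{673}}{5968} \approx -8940.0$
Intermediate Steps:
$a{\left(Z \right)} = - \frac{101}{3} + \frac{\sqrt{-15 + Z}}{3}$ ($a{\left(Z \right)} = \frac{4}{3} - \frac{105 - \sqrt{-15 + Z}}{3} = \frac{4}{3} + \left(-35 + \frac{\sqrt{-15 + Z}}{3}\right) = - \frac{101}{3} + \frac{\sqrt{-15 + Z}}{3}$)
$\frac{293654 + 198216}{a{\left(688 \right)} + O{\left(-558 \right)}} = \frac{293654 + 198216}{\left(- \frac{101}{3} + \frac{\sqrt{-15 + 688}}{3}\right) - 30} = \frac{491870}{\left(- \frac{101}{3} + \frac{\sqrt{673}}{3}\right) - 30} = \frac{491870}{- \frac{191}{3} + \frac{\sqrt{673}}{3}}$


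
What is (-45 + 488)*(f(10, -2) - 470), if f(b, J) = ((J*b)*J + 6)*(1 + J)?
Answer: -228588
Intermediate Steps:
f(b, J) = (1 + J)*(6 + b*J²) (f(b, J) = (b*J² + 6)*(1 + J) = (6 + b*J²)*(1 + J) = (1 + J)*(6 + b*J²))
(-45 + 488)*(f(10, -2) - 470) = (-45 + 488)*((6 + 6*(-2) + 10*(-2)² + 10*(-2)³) - 470) = 443*((6 - 12 + 10*4 + 10*(-8)) - 470) = 443*((6 - 12 + 40 - 80) - 470) = 443*(-46 - 470) = 443*(-516) = -228588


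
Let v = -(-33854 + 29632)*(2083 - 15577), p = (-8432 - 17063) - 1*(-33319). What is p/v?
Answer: -652/4747639 ≈ -0.00013733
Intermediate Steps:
p = 7824 (p = -25495 + 33319 = 7824)
v = -56971668 (v = -(-4222)*(-13494) = -1*56971668 = -56971668)
p/v = 7824/(-56971668) = 7824*(-1/56971668) = -652/4747639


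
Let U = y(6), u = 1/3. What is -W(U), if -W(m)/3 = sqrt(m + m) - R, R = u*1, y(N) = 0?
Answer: -1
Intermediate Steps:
u = 1/3 ≈ 0.33333
U = 0
R = 1/3 (R = (1/3)*1 = 1/3 ≈ 0.33333)
W(m) = 1 - 3*sqrt(2)*sqrt(m) (W(m) = -3*(sqrt(m + m) - 1*1/3) = -3*(sqrt(2*m) - 1/3) = -3*(sqrt(2)*sqrt(m) - 1/3) = -3*(-1/3 + sqrt(2)*sqrt(m)) = 1 - 3*sqrt(2)*sqrt(m))
-W(U) = -(1 - 3*sqrt(2)*sqrt(0)) = -(1 - 3*sqrt(2)*0) = -(1 + 0) = -1*1 = -1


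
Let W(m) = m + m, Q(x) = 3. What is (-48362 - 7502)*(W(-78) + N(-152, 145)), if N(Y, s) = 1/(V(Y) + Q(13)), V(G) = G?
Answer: 1298558680/149 ≈ 8.7152e+6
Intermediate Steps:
W(m) = 2*m
N(Y, s) = 1/(3 + Y) (N(Y, s) = 1/(Y + 3) = 1/(3 + Y))
(-48362 - 7502)*(W(-78) + N(-152, 145)) = (-48362 - 7502)*(2*(-78) + 1/(3 - 152)) = -55864*(-156 + 1/(-149)) = -55864*(-156 - 1/149) = -55864*(-23245/149) = 1298558680/149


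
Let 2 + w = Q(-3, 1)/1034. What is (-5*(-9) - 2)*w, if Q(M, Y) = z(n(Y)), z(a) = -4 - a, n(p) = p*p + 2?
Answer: -89225/1034 ≈ -86.291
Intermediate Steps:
n(p) = 2 + p² (n(p) = p² + 2 = 2 + p²)
Q(M, Y) = -6 - Y² (Q(M, Y) = -4 - (2 + Y²) = -4 + (-2 - Y²) = -6 - Y²)
w = -2075/1034 (w = -2 + (-6 - 1*1²)/1034 = -2 + (-6 - 1*1)*(1/1034) = -2 + (-6 - 1)*(1/1034) = -2 - 7*1/1034 = -2 - 7/1034 = -2075/1034 ≈ -2.0068)
(-5*(-9) - 2)*w = (-5*(-9) - 2)*(-2075/1034) = (45 - 2)*(-2075/1034) = 43*(-2075/1034) = -89225/1034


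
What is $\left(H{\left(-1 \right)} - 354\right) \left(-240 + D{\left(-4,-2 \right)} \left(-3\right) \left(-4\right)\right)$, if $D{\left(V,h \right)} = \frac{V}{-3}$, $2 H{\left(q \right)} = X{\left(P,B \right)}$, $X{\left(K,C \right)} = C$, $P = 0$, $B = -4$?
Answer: $79744$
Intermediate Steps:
$H{\left(q \right)} = -2$ ($H{\left(q \right)} = \frac{1}{2} \left(-4\right) = -2$)
$D{\left(V,h \right)} = - \frac{V}{3}$ ($D{\left(V,h \right)} = V \left(- \frac{1}{3}\right) = - \frac{V}{3}$)
$\left(H{\left(-1 \right)} - 354\right) \left(-240 + D{\left(-4,-2 \right)} \left(-3\right) \left(-4\right)\right) = \left(-2 - 354\right) \left(-240 + \left(- \frac{1}{3}\right) \left(-4\right) \left(-3\right) \left(-4\right)\right) = - 356 \left(-240 + \frac{4}{3} \left(-3\right) \left(-4\right)\right) = - 356 \left(-240 - -16\right) = - 356 \left(-240 + 16\right) = \left(-356\right) \left(-224\right) = 79744$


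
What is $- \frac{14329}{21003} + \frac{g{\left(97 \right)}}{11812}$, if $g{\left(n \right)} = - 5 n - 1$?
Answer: $- \frac{89730803}{124043718} \approx -0.72338$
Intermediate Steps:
$g{\left(n \right)} = -1 - 5 n$
$- \frac{14329}{21003} + \frac{g{\left(97 \right)}}{11812} = - \frac{14329}{21003} + \frac{-1 - 485}{11812} = \left(-14329\right) \frac{1}{21003} + \left(-1 - 485\right) \frac{1}{11812} = - \frac{14329}{21003} - \frac{243}{5906} = - \frac{89730803}{124043718}$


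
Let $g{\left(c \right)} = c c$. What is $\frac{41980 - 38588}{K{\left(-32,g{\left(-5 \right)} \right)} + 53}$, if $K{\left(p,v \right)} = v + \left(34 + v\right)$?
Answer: $\frac{3392}{137} \approx 24.759$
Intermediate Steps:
$g{\left(c \right)} = c^{2}$
$K{\left(p,v \right)} = 34 + 2 v$
$\frac{41980 - 38588}{K{\left(-32,g{\left(-5 \right)} \right)} + 53} = \frac{41980 - 38588}{\left(34 + 2 \left(-5\right)^{2}\right) + 53} = \frac{3392}{\left(34 + 2 \cdot 25\right) + 53} = \frac{3392}{\left(34 + 50\right) + 53} = \frac{3392}{84 + 53} = \frac{3392}{137}$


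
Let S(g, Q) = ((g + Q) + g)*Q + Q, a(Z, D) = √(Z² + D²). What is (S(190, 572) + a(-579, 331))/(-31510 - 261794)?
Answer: -12389/6666 - √444802/293304 ≈ -1.8608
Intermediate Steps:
a(Z, D) = √(D² + Z²)
S(g, Q) = Q + Q*(Q + 2*g) (S(g, Q) = ((Q + g) + g)*Q + Q = (Q + 2*g)*Q + Q = Q*(Q + 2*g) + Q = Q + Q*(Q + 2*g))
(S(190, 572) + a(-579, 331))/(-31510 - 261794) = (572*(1 + 572 + 2*190) + √(331² + (-579)²))/(-31510 - 261794) = (572*(1 + 572 + 380) + √(109561 + 335241))/(-293304) = (572*953 + √444802)*(-1/293304) = (545116 + √444802)*(-1/293304) = -12389/6666 - √444802/293304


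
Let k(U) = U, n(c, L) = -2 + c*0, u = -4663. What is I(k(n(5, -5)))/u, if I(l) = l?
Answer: 2/4663 ≈ 0.00042891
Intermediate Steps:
n(c, L) = -2 (n(c, L) = -2 + 0 = -2)
I(k(n(5, -5)))/u = -2/(-4663) = -1/4663*(-2) = 2/4663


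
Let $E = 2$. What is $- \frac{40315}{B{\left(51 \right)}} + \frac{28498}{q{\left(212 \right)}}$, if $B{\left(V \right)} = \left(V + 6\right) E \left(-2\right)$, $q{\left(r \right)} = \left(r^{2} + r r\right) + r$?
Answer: $\frac{909719761}{5135700} \approx 177.14$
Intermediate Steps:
$q{\left(r \right)} = r + 2 r^{2}$ ($q{\left(r \right)} = \left(r^{2} + r^{2}\right) + r = 2 r^{2} + r = r + 2 r^{2}$)
$B{\left(V \right)} = -24 - 4 V$ ($B{\left(V \right)} = \left(V + 6\right) 2 \left(-2\right) = \left(6 + V\right) \left(-4\right) = -24 - 4 V$)
$- \frac{40315}{B{\left(51 \right)}} + \frac{28498}{q{\left(212 \right)}} = - \frac{40315}{-24 - 204} + \frac{28498}{212 \left(1 + 2 \cdot 212\right)} = - \frac{40315}{-24 - 204} + \frac{28498}{212 \left(1 + 424\right)} = - \frac{40315}{-228} + \frac{28498}{212 \cdot 425} = \left(-40315\right) \left(- \frac{1}{228}\right) + \frac{28498}{90100} = \frac{40315}{228} + 28498 \cdot \frac{1}{90100} = \frac{40315}{228} + \frac{14249}{45050} = \frac{909719761}{5135700}$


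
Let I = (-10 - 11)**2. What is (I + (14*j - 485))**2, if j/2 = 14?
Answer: 121104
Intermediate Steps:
j = 28 (j = 2*14 = 28)
I = 441 (I = (-21)**2 = 441)
(I + (14*j - 485))**2 = (441 + (14*28 - 485))**2 = (441 + (392 - 485))**2 = (441 - 93)**2 = 348**2 = 121104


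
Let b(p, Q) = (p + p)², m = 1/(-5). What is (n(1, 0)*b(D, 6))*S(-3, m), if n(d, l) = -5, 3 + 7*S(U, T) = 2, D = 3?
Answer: 180/7 ≈ 25.714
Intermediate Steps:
m = -⅕ ≈ -0.20000
S(U, T) = -⅐ (S(U, T) = -3/7 + (⅐)*2 = -3/7 + 2/7 = -⅐)
b(p, Q) = 4*p² (b(p, Q) = (2*p)² = 4*p²)
(n(1, 0)*b(D, 6))*S(-3, m) = -20*3²*(-⅐) = -20*9*(-⅐) = -5*36*(-⅐) = -180*(-⅐) = 180/7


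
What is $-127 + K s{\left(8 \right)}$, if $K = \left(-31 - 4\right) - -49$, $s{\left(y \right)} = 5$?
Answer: $-57$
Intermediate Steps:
$K = 14$ ($K = -35 + 49 = 14$)
$-127 + K s{\left(8 \right)} = -127 + 14 \cdot 5 = -127 + 70 = -57$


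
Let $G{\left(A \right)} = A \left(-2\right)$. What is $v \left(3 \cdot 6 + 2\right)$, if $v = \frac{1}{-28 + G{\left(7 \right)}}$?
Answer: $- \frac{10}{21} \approx -0.47619$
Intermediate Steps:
$G{\left(A \right)} = - 2 A$
$v = - \frac{1}{42}$ ($v = \frac{1}{-28 - 14} = \frac{1}{-42} = - \frac{1}{42} \approx -0.02381$)
$v \left(3 \cdot 6 + 2\right) = - \frac{3 \cdot 6 + 2}{42} = - \frac{18 + 2}{42} = \left(- \frac{1}{42}\right) 20 = - \frac{10}{21}$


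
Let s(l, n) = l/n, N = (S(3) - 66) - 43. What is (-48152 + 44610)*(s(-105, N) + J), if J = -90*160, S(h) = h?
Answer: 2703068445/53 ≈ 5.1001e+7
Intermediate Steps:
J = -14400
N = -106 (N = (3 - 66) - 43 = -63 - 43 = -106)
(-48152 + 44610)*(s(-105, N) + J) = (-48152 + 44610)*(-105/(-106) - 14400) = -3542*(-105*(-1/106) - 14400) = -3542*(105/106 - 14400) = -3542*(-1526295/106) = 2703068445/53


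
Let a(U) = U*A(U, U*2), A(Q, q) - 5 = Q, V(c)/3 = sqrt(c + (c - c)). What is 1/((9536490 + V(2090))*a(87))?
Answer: 4607/351652613804988 - sqrt(2090)/242640303525441720 ≈ 1.3101e-11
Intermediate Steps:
V(c) = 3*sqrt(c) (V(c) = 3*sqrt(c + (c - c)) = 3*sqrt(c + 0) = 3*sqrt(c))
A(Q, q) = 5 + Q
a(U) = U*(5 + U)
1/((9536490 + V(2090))*a(87)) = 1/((9536490 + 3*sqrt(2090))*((87*(5 + 87)))) = 1/((9536490 + 3*sqrt(2090))*((87*92))) = 1/((9536490 + 3*sqrt(2090))*8004) = (1/8004)/(9536490 + 3*sqrt(2090)) = 1/(8004*(9536490 + 3*sqrt(2090)))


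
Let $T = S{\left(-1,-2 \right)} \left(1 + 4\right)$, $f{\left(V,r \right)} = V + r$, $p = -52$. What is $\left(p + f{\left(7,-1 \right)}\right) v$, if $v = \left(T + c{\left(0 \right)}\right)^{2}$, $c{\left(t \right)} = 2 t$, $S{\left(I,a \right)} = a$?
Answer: $-4600$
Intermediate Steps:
$T = -10$ ($T = - 2 \left(1 + 4\right) = \left(-2\right) 5 = -10$)
$v = 100$ ($v = \left(-10 + 2 \cdot 0\right)^{2} = \left(-10 + 0\right)^{2} = \left(-10\right)^{2} = 100$)
$\left(p + f{\left(7,-1 \right)}\right) v = \left(-52 + \left(7 - 1\right)\right) 100 = \left(-52 + 6\right) 100 = \left(-46\right) 100 = -4600$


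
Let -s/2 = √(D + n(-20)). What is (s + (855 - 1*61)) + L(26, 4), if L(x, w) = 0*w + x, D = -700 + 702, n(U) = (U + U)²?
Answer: 820 - 6*√178 ≈ 739.95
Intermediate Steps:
n(U) = 4*U² (n(U) = (2*U)² = 4*U²)
D = 2
L(x, w) = x (L(x, w) = 0 + x = x)
s = -6*√178 (s = -2*√(2 + 4*(-20)²) = -2*√(2 + 4*400) = -2*√(2 + 1600) = -6*√178 ≈ -80.050)
(s + (855 - 1*61)) + L(26, 4) = (-6*√178 + (855 - 1*61)) + 26 = (-6*√178 + (855 - 61)) + 26 = (-6*√178 + 794) + 26 = (794 - 6*√178) + 26 = 820 - 6*√178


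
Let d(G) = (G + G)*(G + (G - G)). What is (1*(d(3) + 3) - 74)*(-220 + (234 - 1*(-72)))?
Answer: -4558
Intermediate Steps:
d(G) = 2*G² (d(G) = (2*G)*(G + 0) = (2*G)*G = 2*G²)
(1*(d(3) + 3) - 74)*(-220 + (234 - 1*(-72))) = (1*(2*3² + 3) - 74)*(-220 + (234 - 1*(-72))) = (1*(2*9 + 3) - 74)*(-220 + (234 + 72)) = (1*(18 + 3) - 74)*(-220 + 306) = (1*21 - 74)*86 = (21 - 74)*86 = -53*86 = -4558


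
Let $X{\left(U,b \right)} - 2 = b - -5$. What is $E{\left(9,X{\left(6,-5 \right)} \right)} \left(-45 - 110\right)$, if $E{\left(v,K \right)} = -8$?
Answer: $1240$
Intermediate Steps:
$X{\left(U,b \right)} = 7 + b$ ($X{\left(U,b \right)} = 2 + \left(b - -5\right) = 2 + \left(b + 5\right) = 2 + \left(5 + b\right) = 7 + b$)
$E{\left(9,X{\left(6,-5 \right)} \right)} \left(-45 - 110\right) = - 8 \left(-45 - 110\right) = \left(-8\right) \left(-155\right) = 1240$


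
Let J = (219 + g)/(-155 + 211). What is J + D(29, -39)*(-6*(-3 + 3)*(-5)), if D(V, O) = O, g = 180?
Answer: 57/8 ≈ 7.1250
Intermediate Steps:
J = 57/8 (J = (219 + 180)/(-155 + 211) = 399/56 = 399*(1/56) = 57/8 ≈ 7.1250)
J + D(29, -39)*(-6*(-3 + 3)*(-5)) = 57/8 - (-234)*(-3 + 3)*(-5) = 57/8 - (-234)*0*(-5) = 57/8 - (-234)*0 = 57/8 - 39*0 = 57/8 + 0 = 57/8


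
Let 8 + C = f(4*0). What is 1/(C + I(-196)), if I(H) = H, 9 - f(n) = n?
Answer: -1/195 ≈ -0.0051282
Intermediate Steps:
f(n) = 9 - n
C = 1 (C = -8 + (9 - 4*0) = -8 + (9 - 1*0) = -8 + (9 + 0) = -8 + 9 = 1)
1/(C + I(-196)) = 1/(1 - 196) = 1/(-195) = -1/195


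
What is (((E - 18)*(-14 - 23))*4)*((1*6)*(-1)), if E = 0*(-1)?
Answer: -15984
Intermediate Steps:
E = 0
(((E - 18)*(-14 - 23))*4)*((1*6)*(-1)) = (((0 - 18)*(-14 - 23))*4)*((1*6)*(-1)) = (-18*(-37)*4)*(6*(-1)) = (666*4)*(-6) = 2664*(-6) = -15984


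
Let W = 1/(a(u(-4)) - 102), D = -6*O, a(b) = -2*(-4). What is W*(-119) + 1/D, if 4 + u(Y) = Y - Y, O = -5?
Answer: 916/705 ≈ 1.2993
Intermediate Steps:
u(Y) = -4 (u(Y) = -4 + (Y - Y) = -4 + 0 = -4)
a(b) = 8
D = 30 (D = -6*(-5) = 30)
W = -1/94 (W = 1/(8 - 102) = 1/(-94) = -1/94 ≈ -0.010638)
W*(-119) + 1/D = -1/94*(-119) + 1/30 = 119/94 + 1/30 = 916/705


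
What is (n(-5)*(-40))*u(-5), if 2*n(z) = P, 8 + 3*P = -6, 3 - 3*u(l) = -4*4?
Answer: 5320/9 ≈ 591.11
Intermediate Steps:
u(l) = 19/3 (u(l) = 1 - (-4)*4/3 = 1 - 1/3*(-16) = 1 + 16/3 = 19/3)
P = -14/3 (P = -8/3 + (1/3)*(-6) = -8/3 - 2 = -14/3 ≈ -4.6667)
n(z) = -7/3 (n(z) = (1/2)*(-14/3) = -7/3)
(n(-5)*(-40))*u(-5) = -7/3*(-40)*(19/3) = (280/3)*(19/3) = 5320/9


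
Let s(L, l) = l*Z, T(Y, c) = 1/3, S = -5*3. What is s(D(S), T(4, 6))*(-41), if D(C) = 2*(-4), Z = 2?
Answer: -82/3 ≈ -27.333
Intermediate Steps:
S = -15
D(C) = -8
T(Y, c) = 1/3
s(L, l) = 2*l (s(L, l) = l*2 = 2*l)
s(D(S), T(4, 6))*(-41) = (2*(1/3))*(-41) = (2/3)*(-41) = -82/3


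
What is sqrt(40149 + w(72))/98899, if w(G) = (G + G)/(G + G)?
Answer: 5*sqrt(1606)/98899 ≈ 0.0020261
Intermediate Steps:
w(G) = 1 (w(G) = (2*G)/((2*G)) = (2*G)*(1/(2*G)) = 1)
sqrt(40149 + w(72))/98899 = sqrt(40149 + 1)/98899 = sqrt(40150)*(1/98899) = (5*sqrt(1606))*(1/98899) = 5*sqrt(1606)/98899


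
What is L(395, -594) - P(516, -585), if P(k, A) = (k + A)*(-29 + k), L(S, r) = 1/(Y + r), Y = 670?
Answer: 2553829/76 ≈ 33603.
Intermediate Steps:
L(S, r) = 1/(670 + r)
P(k, A) = (-29 + k)*(A + k) (P(k, A) = (A + k)*(-29 + k) = (-29 + k)*(A + k))
L(395, -594) - P(516, -585) = 1/(670 - 594) - (516² - 29*(-585) - 29*516 - 585*516) = 1/76 - (266256 + 16965 - 14964 - 301860) = 1/76 - 1*(-33603) = 1/76 + 33603 = 2553829/76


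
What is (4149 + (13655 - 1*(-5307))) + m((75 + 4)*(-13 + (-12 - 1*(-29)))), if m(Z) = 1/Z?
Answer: 7303077/316 ≈ 23111.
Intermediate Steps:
(4149 + (13655 - 1*(-5307))) + m((75 + 4)*(-13 + (-12 - 1*(-29)))) = (4149 + (13655 - 1*(-5307))) + 1/((75 + 4)*(-13 + (-12 - 1*(-29)))) = (4149 + (13655 + 5307)) + 1/(79*(-13 + (-12 + 29))) = (4149 + 18962) + 1/(79*(-13 + 17)) = 23111 + 1/(79*4) = 23111 + 1/316 = 7303077/316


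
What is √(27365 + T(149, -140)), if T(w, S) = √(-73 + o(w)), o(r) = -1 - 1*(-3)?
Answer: √(27365 + I*√71) ≈ 165.42 + 0.025*I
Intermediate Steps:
o(r) = 2 (o(r) = -1 + 3 = 2)
T(w, S) = I*√71 (T(w, S) = √(-73 + 2) = √(-71) = I*√71)
√(27365 + T(149, -140)) = √(27365 + I*√71)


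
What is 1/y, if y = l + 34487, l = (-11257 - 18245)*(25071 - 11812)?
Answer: -1/391132531 ≈ -2.5567e-9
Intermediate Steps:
l = -391167018 (l = -29502*13259 = -391167018)
y = -391132531 (y = -391167018 + 34487 = -391132531)
1/y = 1/(-391132531) = -1/391132531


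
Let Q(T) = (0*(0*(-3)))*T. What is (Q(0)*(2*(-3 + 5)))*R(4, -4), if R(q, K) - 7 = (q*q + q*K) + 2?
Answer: 0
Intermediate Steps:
R(q, K) = 9 + q² + K*q (R(q, K) = 7 + ((q*q + q*K) + 2) = 7 + ((q² + K*q) + 2) = 7 + (2 + q² + K*q) = 9 + q² + K*q)
Q(T) = 0 (Q(T) = (0*0)*T = 0*T = 0)
(Q(0)*(2*(-3 + 5)))*R(4, -4) = (0*(2*(-3 + 5)))*(9 + 4² - 4*4) = (0*(2*2))*(9 + 16 - 16) = (0*4)*9 = 0*9 = 0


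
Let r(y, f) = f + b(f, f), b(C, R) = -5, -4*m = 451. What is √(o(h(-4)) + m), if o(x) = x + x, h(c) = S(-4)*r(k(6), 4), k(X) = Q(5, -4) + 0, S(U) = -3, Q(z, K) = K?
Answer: I*√427/2 ≈ 10.332*I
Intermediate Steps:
m = -451/4 (m = -¼*451 = -451/4 ≈ -112.75)
k(X) = -4 (k(X) = -4 + 0 = -4)
r(y, f) = -5 + f (r(y, f) = f - 5 = -5 + f)
h(c) = 3 (h(c) = -3*(-5 + 4) = -3*(-1) = 3)
o(x) = 2*x
√(o(h(-4)) + m) = √(2*3 - 451/4) = √(6 - 451/4) = √(-427/4) = I*√427/2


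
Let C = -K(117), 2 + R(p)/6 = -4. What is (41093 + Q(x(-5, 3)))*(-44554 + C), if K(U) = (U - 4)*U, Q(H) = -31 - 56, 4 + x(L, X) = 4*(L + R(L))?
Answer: -2369121650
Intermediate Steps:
R(p) = -36 (R(p) = -12 + 6*(-4) = -12 - 24 = -36)
x(L, X) = -148 + 4*L (x(L, X) = -4 + 4*(L - 36) = -4 + 4*(-36 + L) = -4 + (-144 + 4*L) = -148 + 4*L)
Q(H) = -87
K(U) = U*(-4 + U) (K(U) = (-4 + U)*U = U*(-4 + U))
C = -13221 (C = -117*(-4 + 117) = -117*113 = -1*13221 = -13221)
(41093 + Q(x(-5, 3)))*(-44554 + C) = (41093 - 87)*(-44554 - 13221) = 41006*(-57775) = -2369121650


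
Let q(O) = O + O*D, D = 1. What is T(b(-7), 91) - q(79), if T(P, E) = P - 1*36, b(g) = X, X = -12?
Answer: -206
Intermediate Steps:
b(g) = -12
q(O) = 2*O (q(O) = O + O*1 = O + O = 2*O)
T(P, E) = -36 + P (T(P, E) = P - 36 = -36 + P)
T(b(-7), 91) - q(79) = (-36 - 12) - 2*79 = -48 - 1*158 = -48 - 158 = -206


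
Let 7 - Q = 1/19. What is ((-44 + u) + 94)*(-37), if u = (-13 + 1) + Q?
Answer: -31598/19 ≈ -1663.1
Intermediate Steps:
Q = 132/19 (Q = 7 - 1/19 = 132/19 ≈ 6.9474)
u = -96/19 (u = (-13 + 1) + 132/19 = -12 + 132/19 = -96/19 ≈ -5.0526)
((-44 + u) + 94)*(-37) = ((-44 - 96/19) + 94)*(-37) = (-932/19 + 94)*(-37) = (854/19)*(-37) = -31598/19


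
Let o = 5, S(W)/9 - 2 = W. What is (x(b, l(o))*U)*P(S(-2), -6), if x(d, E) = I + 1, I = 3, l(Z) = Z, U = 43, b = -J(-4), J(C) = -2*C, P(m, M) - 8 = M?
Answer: 344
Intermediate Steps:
S(W) = 18 + 9*W
P(m, M) = 8 + M
b = -8 (b = -(-2)*(-4) = -1*8 = -8)
x(d, E) = 4 (x(d, E) = 3 + 1 = 4)
(x(b, l(o))*U)*P(S(-2), -6) = (4*43)*(8 - 6) = 172*2 = 344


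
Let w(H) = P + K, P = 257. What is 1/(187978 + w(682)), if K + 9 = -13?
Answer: 1/188213 ≈ 5.3131e-6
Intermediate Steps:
K = -22 (K = -9 - 13 = -22)
w(H) = 235 (w(H) = 257 - 22 = 235)
1/(187978 + w(682)) = 1/(187978 + 235) = 1/188213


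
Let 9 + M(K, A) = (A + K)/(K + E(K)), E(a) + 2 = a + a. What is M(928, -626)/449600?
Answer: -773/39087100 ≈ -1.9776e-5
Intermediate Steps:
E(a) = -2 + 2*a (E(a) = -2 + (a + a) = -2 + 2*a)
M(K, A) = -9 + (A + K)/(-2 + 3*K) (M(K, A) = -9 + (A + K)/(K + (-2 + 2*K)) = -9 + (A + K)/(-2 + 3*K))
M(928, -626)/449600 = ((18 - 626 - 26*928)/(-2 + 3*928))/449600 = ((18 - 626 - 24128)/(-2 + 2784))*(1/449600) = (-24736/2782)*(1/449600) = ((1/2782)*(-24736))*(1/449600) = -12368/1391*1/449600 = -773/39087100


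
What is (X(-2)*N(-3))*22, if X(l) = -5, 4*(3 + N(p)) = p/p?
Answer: 605/2 ≈ 302.50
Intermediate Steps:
N(p) = -11/4 (N(p) = -3 + (p/p)/4 = -3 + (¼)*1 = -3 + ¼ = -11/4)
(X(-2)*N(-3))*22 = -5*(-11/4)*22 = (55/4)*22 = 605/2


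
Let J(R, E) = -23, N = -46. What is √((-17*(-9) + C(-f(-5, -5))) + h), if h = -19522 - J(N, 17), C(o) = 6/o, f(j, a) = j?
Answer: 2*I*√120905/5 ≈ 139.09*I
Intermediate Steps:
h = -19499 (h = -19522 - 1*(-23) = -19522 + 23 = -19499)
√((-17*(-9) + C(-f(-5, -5))) + h) = √((-17*(-9) + 6/((-1*(-5)))) - 19499) = √((153 + 6/5) - 19499) = √(771/5 - 19499) = √(-96724/5) = 2*I*√120905/5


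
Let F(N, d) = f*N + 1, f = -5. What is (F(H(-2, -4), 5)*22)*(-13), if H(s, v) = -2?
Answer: -3146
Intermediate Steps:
F(N, d) = 1 - 5*N (F(N, d) = -5*N + 1 = 1 - 5*N)
(F(H(-2, -4), 5)*22)*(-13) = ((1 - 5*(-2))*22)*(-13) = ((1 + 10)*22)*(-13) = (11*22)*(-13) = 242*(-13) = -3146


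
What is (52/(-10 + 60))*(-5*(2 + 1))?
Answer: -78/5 ≈ -15.600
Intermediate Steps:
(52/(-10 + 60))*(-5*(2 + 1)) = (52/50)*(-5*3) = (52*(1/50))*(-15) = (26/25)*(-15) = -78/5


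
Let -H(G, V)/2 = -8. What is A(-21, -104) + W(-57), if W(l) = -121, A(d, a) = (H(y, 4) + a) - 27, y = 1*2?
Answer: -236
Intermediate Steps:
y = 2
H(G, V) = 16 (H(G, V) = -2*(-8) = 16)
A(d, a) = -11 + a (A(d, a) = (16 + a) - 27 = -11 + a)
A(-21, -104) + W(-57) = (-11 - 104) - 121 = -115 - 121 = -236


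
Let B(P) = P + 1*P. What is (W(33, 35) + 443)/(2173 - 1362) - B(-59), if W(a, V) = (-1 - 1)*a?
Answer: 96075/811 ≈ 118.46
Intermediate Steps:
W(a, V) = -2*a
B(P) = 2*P (B(P) = P + P = 2*P)
(W(33, 35) + 443)/(2173 - 1362) - B(-59) = (-2*33 + 443)/(2173 - 1362) - 2*(-59) = (-66 + 443)/811 - 1*(-118) = 377*(1/811) + 118 = 377/811 + 118 = 96075/811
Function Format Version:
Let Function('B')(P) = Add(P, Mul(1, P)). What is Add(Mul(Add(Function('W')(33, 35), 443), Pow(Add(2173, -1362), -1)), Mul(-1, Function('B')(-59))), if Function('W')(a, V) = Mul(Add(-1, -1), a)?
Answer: Rational(96075, 811) ≈ 118.46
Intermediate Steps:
Function('W')(a, V) = Mul(-2, a)
Function('B')(P) = Mul(2, P) (Function('B')(P) = Add(P, P) = Mul(2, P))
Add(Mul(Add(Function('W')(33, 35), 443), Pow(Add(2173, -1362), -1)), Mul(-1, Function('B')(-59))) = Add(Mul(Add(Mul(-2, 33), 443), Pow(Add(2173, -1362), -1)), Mul(-1, Mul(2, -59))) = Add(Mul(Add(-66, 443), Pow(811, -1)), Mul(-1, -118)) = Add(Mul(377, Rational(1, 811)), 118) = Add(Rational(377, 811), 118) = Rational(96075, 811)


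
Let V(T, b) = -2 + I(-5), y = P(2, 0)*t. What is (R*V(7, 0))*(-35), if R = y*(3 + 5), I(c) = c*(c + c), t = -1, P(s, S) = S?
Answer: 0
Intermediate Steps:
I(c) = 2*c² (I(c) = c*(2*c) = 2*c²)
y = 0 (y = 0*(-1) = 0)
V(T, b) = 48 (V(T, b) = -2 + 2*(-5)² = -2 + 2*25 = -2 + 50 = 48)
R = 0 (R = 0*(3 + 5) = 0*8 = 0)
(R*V(7, 0))*(-35) = (0*48)*(-35) = 0*(-35) = 0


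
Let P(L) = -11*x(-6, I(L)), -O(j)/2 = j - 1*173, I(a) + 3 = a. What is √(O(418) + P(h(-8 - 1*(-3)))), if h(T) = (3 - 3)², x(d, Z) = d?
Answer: 2*I*√106 ≈ 20.591*I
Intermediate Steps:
I(a) = -3 + a
h(T) = 0 (h(T) = 0² = 0)
O(j) = 346 - 2*j (O(j) = -2*(j - 1*173) = -2*(j - 173) = -2*(-173 + j) = 346 - 2*j)
P(L) = 66 (P(L) = -11*(-6) = 66)
√(O(418) + P(h(-8 - 1*(-3)))) = √((346 - 2*418) + 66) = √((346 - 836) + 66) = √(-490 + 66) = √(-424) = 2*I*√106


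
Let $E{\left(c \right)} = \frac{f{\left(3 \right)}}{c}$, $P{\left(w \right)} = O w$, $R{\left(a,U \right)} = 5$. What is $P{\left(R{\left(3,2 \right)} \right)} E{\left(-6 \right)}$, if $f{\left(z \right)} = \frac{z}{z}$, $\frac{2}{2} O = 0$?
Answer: $0$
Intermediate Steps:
$O = 0$
$f{\left(z \right)} = 1$
$P{\left(w \right)} = 0$ ($P{\left(w \right)} = 0 w = 0$)
$E{\left(c \right)} = \frac{1}{c}$ ($E{\left(c \right)} = 1 \frac{1}{c} = \frac{1}{c}$)
$P{\left(R{\left(3,2 \right)} \right)} E{\left(-6 \right)} = \frac{0}{-6} = 0 \left(- \frac{1}{6}\right) = 0$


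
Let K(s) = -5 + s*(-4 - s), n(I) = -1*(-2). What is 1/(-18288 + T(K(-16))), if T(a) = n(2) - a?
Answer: -1/18089 ≈ -5.5282e-5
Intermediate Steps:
n(I) = 2
T(a) = 2 - a
1/(-18288 + T(K(-16))) = 1/(-18288 + (2 - (-5 - 1*(-16)**2 - 4*(-16)))) = 1/(-18288 + (2 - (-5 - 1*256 + 64))) = 1/(-18288 + (2 - (-5 - 256 + 64))) = 1/(-18288 + (2 - 1*(-197))) = 1/(-18288 + (2 + 197)) = 1/(-18288 + 199) = 1/(-18089) = -1/18089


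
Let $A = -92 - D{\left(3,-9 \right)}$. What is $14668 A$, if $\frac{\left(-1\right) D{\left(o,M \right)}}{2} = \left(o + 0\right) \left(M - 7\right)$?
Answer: $-2757584$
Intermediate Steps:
$D{\left(o,M \right)} = - 2 o \left(-7 + M\right)$ ($D{\left(o,M \right)} = - 2 \left(o + 0\right) \left(M - 7\right) = - 2 o \left(-7 + M\right)$)
$A = -188$ ($A = -92 - 2 \cdot 3 \left(7 - -9\right) = -92 - 2 \cdot 3 \left(7 + 9\right) = -92 - 2 \cdot 3 \cdot 16 = -92 - 96 = -188$)
$14668 A = 14668 \left(-188\right) = -2757584$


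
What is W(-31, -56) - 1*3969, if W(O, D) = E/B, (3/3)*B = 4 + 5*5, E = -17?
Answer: -115118/29 ≈ -3969.6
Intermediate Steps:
B = 29 (B = 4 + 5*5 = 4 + 25 = 29)
W(O, D) = -17/29
W(-31, -56) - 1*3969 = -17/29 - 1*3969 = -17/29 - 3969 = -115118/29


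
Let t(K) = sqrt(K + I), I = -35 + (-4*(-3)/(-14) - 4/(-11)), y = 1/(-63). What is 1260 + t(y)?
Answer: 1260 + 4*I*sqrt(118426)/231 ≈ 1260.0 + 5.959*I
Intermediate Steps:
y = -1/63 ≈ -0.015873
I = -2733/77 (I = -35 + (12*(-1/14) - 4*(-1/11)) = -35 + (-6/7 + 4/11) = -35 - 38/77 = -2733/77 ≈ -35.494)
t(K) = sqrt(-2733/77 + K) (t(K) = sqrt(K - 2733/77) = sqrt(-2733/77 + K))
1260 + t(y) = 1260 + sqrt(-210441 + 5929*(-1/63))/77 = 1260 + sqrt(-210441 - 847/9)/77 = 1260 + sqrt(-1894816/9)/77 = 1260 + (4*I*sqrt(118426)/3)/77 = 1260 + 4*I*sqrt(118426)/231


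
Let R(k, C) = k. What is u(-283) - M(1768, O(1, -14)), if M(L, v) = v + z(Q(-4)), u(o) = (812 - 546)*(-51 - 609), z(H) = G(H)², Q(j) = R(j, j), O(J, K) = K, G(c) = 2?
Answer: -175550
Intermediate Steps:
Q(j) = j
z(H) = 4 (z(H) = 2² = 4)
u(o) = -175560 (u(o) = 266*(-660) = -175560)
M(L, v) = 4 + v (M(L, v) = v + 4 = 4 + v)
u(-283) - M(1768, O(1, -14)) = -175560 - (4 - 14) = -175560 - 1*(-10) = -175560 + 10 = -175550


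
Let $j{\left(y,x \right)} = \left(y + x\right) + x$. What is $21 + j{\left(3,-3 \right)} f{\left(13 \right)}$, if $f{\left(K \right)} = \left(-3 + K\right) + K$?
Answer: $-48$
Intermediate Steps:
$j{\left(y,x \right)} = y + 2 x$ ($j{\left(y,x \right)} = \left(x + y\right) + x = y + 2 x$)
$f{\left(K \right)} = -3 + 2 K$
$21 + j{\left(3,-3 \right)} f{\left(13 \right)} = 21 + \left(3 + 2 \left(-3\right)\right) \left(-3 + 2 \cdot 13\right) = 21 + \left(3 - 6\right) \left(-3 + 26\right) = 21 - 69 = -48$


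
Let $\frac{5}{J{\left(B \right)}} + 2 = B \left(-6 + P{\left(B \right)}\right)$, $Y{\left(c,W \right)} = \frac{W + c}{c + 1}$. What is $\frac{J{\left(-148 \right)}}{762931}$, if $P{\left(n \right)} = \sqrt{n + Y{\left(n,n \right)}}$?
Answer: $\frac{325605}{223330598966306} + \frac{2590 i \sqrt{16095}}{111665299483153} \approx 1.458 \cdot 10^{-9} + 2.9426 \cdot 10^{-9} i$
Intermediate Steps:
$Y{\left(c,W \right)} = \frac{W + c}{1 + c}$
$P{\left(n \right)} = \sqrt{n + \frac{2 n}{1 + n}}$ ($P{\left(n \right)} = \sqrt{n + \frac{n + n}{1 + n}} = \sqrt{n + \frac{2 n}{1 + n}}$)
$J{\left(B \right)} = \frac{5}{-2 + B \left(-6 + \sqrt{\frac{B \left(3 + B\right)}{1 + B}}\right)}$
$\frac{J{\left(-148 \right)}}{762931} = \frac{5 \frac{1}{-2 - -888 - 148 \sqrt{- \frac{148 \left(3 - 148\right)}{1 - 148}}}}{762931} = \frac{5}{-2 + 888 - 148 \sqrt{\left(-148\right) \frac{1}{-147} \left(-145\right)}} \frac{1}{762931} = \frac{5}{-2 + 888 - 148 \sqrt{\left(-148\right) \left(- \frac{1}{147}\right) \left(-145\right)}} \frac{1}{762931} = \frac{5}{-2 + 888 - 148 \sqrt{- \frac{21460}{147}}} \cdot \frac{1}{762931} = \frac{5}{-2 + 888 - 148 \frac{2 i \sqrt{16095}}{21}} \cdot \frac{1}{762931} = \frac{5}{-2 + 888 - \frac{296 i \sqrt{16095}}{21}} \cdot \frac{1}{762931} = \frac{5}{886 - \frac{296 i \sqrt{16095}}{21}} \cdot \frac{1}{762931} = \frac{5}{762931 \left(886 - \frac{296 i \sqrt{16095}}{21}\right)}$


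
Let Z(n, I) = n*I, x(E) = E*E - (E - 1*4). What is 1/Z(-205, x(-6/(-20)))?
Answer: -20/15539 ≈ -0.0012871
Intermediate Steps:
x(E) = 4 + E² - E (x(E) = E² - (E - 4) = E² - (-4 + E) = E² + (4 - E) = 4 + E² - E)
Z(n, I) = I*n
1/Z(-205, x(-6/(-20))) = 1/((4 + (-6/(-20))² - (-6)/(-20))*(-205)) = 1/((4 + (-6*(-1/20))² - (-6)*(-1)/20)*(-205)) = 1/((4 + (3/10)² - 1*3/10)*(-205)) = 1/((4 + 9/100 - 3/10)*(-205)) = 1/((379/100)*(-205)) = 1/(-15539/20) = -20/15539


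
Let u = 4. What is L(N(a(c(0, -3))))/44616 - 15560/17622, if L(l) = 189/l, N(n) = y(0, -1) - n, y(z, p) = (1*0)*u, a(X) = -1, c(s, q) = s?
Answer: -10468097/11912472 ≈ -0.87875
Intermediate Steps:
y(z, p) = 0 (y(z, p) = (1*0)*4 = 0*4 = 0)
N(n) = -n (N(n) = 0 - n = -n)
L(N(a(c(0, -3))))/44616 - 15560/17622 = (189/((-1*(-1))))/44616 - 15560/17622 = (189/1)*(1/44616) - 15560*1/17622 = (189*1)*(1/44616) - 7780/8811 = 189*(1/44616) - 7780/8811 = 63/14872 - 7780/8811 = -10468097/11912472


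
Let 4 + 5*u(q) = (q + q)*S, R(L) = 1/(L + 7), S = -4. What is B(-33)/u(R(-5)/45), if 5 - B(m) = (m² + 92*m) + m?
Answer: -446625/184 ≈ -2427.3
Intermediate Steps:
R(L) = 1/(7 + L)
B(m) = 5 - m² - 93*m (B(m) = 5 - ((m² + 92*m) + m) = 5 - (m² + 93*m) = 5 + (-m² - 93*m) = 5 - m² - 93*m)
u(q) = -⅘ - 8*q/5 (u(q) = -⅘ + ((q + q)*(-4))/5 = -⅘ + ((2*q)*(-4))/5 = -⅘ + (-8*q)/5 = -⅘ - 8*q/5)
B(-33)/u(R(-5)/45) = (5 - 1*(-33)² - 93*(-33))/(-⅘ - 8/(5*(7 - 5)*45)) = (5 - 1*1089 + 3069)/(-⅘ - 8/(5*2*45)) = (5 - 1089 + 3069)/(-⅘ - 4/(5*45)) = 1985/(-⅘ - 8/5*1/90) = 1985/(-⅘ - 4/225) = 1985/(-184/225) = 1985*(-225/184) = -446625/184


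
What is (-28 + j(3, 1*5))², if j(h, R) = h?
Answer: 625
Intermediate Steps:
(-28 + j(3, 1*5))² = (-28 + 3)² = (-25)² = 625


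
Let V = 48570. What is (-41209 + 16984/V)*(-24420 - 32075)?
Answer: 11307497672827/4857 ≈ 2.3281e+9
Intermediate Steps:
(-41209 + 16984/V)*(-24420 - 32075) = (-41209 + 16984/48570)*(-24420 - 32075) = (-41209 + 16984*(1/48570))*(-56495) = (-41209 + 8492/24285)*(-56495) = -1000752073/24285*(-56495) = 11307497672827/4857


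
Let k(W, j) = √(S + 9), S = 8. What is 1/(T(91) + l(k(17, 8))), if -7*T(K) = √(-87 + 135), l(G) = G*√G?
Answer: 7/(-4*√3 + 7*17^(¾)) ≈ 0.13546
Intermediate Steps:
k(W, j) = √17 (k(W, j) = √(8 + 9) = √17)
l(G) = G^(3/2)
T(K) = -4*√3/7 (T(K) = -√(-87 + 135)/7 = -4*√3/7)
1/(T(91) + l(k(17, 8))) = 1/(-4*√3/7 + (√17)^(3/2)) = 1/(-4*√3/7 + 17^(¾)) = 1/(17^(¾) - 4*√3/7)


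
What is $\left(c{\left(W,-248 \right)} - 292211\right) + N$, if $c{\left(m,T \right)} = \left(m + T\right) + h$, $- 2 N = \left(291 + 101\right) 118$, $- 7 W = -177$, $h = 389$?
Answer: $- \frac{2206209}{7} \approx -3.1517 \cdot 10^{5}$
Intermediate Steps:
$W = \frac{177}{7}$ ($W = \left(- \frac{1}{7}\right) \left(-177\right) = \frac{177}{7} \approx 25.286$)
$N = -23128$ ($N = - \frac{\left(291 + 101\right) 118}{2} = - \frac{392 \cdot 118}{2} = \left(- \frac{1}{2}\right) 46256 = -23128$)
$c{\left(m,T \right)} = 389 + T + m$ ($c{\left(m,T \right)} = \left(m + T\right) + 389 = \left(T + m\right) + 389 = 389 + T + m$)
$\left(c{\left(W,-248 \right)} - 292211\right) + N = \left(\left(389 - 248 + \frac{177}{7}\right) - 292211\right) - 23128 = \left(\frac{1164}{7} - 292211\right) - 23128 = - \frac{2044313}{7} - 23128 = - \frac{2206209}{7}$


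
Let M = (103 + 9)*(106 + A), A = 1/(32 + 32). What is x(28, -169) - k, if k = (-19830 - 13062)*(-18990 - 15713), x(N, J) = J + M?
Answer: -4565757485/4 ≈ -1.1414e+9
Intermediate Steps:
A = 1/64 ≈ 0.015625
M = 47495/4 (M = (103 + 9)*(106 + 1/64) = 112*(6785/64) = 47495/4 ≈ 11874.)
x(N, J) = 47495/4 + J (x(N, J) = J + 47495/4 = 47495/4 + J)
k = 1141451076 (k = -32892*(-34703) = 1141451076)
x(28, -169) - k = (47495/4 - 169) - 1*1141451076 = 46819/4 - 1141451076 = -4565757485/4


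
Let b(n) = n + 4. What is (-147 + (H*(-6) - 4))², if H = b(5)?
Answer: 42025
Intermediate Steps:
b(n) = 4 + n
H = 9 (H = 4 + 5 = 9)
(-147 + (H*(-6) - 4))² = (-147 + (9*(-6) - 4))² = (-147 + (-54 - 4))² = (-147 - 58)² = (-205)² = 42025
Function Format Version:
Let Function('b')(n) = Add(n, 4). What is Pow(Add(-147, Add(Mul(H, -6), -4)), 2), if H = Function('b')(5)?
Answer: 42025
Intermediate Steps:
Function('b')(n) = Add(4, n)
H = 9 (H = Add(4, 5) = 9)
Pow(Add(-147, Add(Mul(H, -6), -4)), 2) = Pow(Add(-147, Add(Mul(9, -6), -4)), 2) = Pow(Add(-147, Add(-54, -4)), 2) = Pow(Add(-147, -58), 2) = Pow(-205, 2) = 42025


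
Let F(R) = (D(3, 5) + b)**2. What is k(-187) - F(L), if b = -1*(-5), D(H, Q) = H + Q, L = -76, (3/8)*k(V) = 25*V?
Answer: -37907/3 ≈ -12636.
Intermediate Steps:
k(V) = 200*V/3 (k(V) = 8*(25*V)/3 = 200*V/3)
b = 5
F(R) = 169 (F(R) = ((3 + 5) + 5)**2 = (8 + 5)**2 = 13**2 = 169)
k(-187) - F(L) = (200/3)*(-187) - 1*169 = -37400/3 - 169 = -37907/3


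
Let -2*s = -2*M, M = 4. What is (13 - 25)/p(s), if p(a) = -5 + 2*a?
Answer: -4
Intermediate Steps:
s = 4 (s = -(-1)*4 = -½*(-8) = 4)
(13 - 25)/p(s) = (13 - 25)/(-5 + 2*4) = -12/(-5 + 8) = -12/3 = (⅓)*(-12) = -4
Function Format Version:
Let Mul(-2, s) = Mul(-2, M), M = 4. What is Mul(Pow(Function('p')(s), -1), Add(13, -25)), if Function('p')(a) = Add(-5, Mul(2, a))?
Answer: -4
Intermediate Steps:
s = 4 (s = Mul(Rational(-1, 2), Mul(-2, 4)) = Mul(Rational(-1, 2), -8) = 4)
Mul(Pow(Function('p')(s), -1), Add(13, -25)) = Mul(Pow(Add(-5, Mul(2, 4)), -1), Add(13, -25)) = Mul(Pow(Add(-5, 8), -1), -12) = Mul(Pow(3, -1), -12) = Mul(Rational(1, 3), -12) = -4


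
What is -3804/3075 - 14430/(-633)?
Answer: 4662702/216275 ≈ 21.559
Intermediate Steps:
-3804/3075 - 14430/(-633) = -3804*1/3075 - 14430*(-1/633) = -1268/1025 + 4810/211 = 4662702/216275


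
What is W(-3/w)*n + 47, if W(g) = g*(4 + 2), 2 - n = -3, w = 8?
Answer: 143/4 ≈ 35.750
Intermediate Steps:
n = 5 (n = 2 - 1*(-3) = 2 + 3 = 5)
W(g) = 6*g (W(g) = g*6 = 6*g)
W(-3/w)*n + 47 = (6*(-3/8))*5 + 47 = -9/4*5 + 47 = -45/4 + 47 = 143/4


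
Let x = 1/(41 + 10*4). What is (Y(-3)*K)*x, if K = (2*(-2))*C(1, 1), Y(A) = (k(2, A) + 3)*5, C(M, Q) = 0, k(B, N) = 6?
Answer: 0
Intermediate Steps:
Y(A) = 45 (Y(A) = (6 + 3)*5 = 9*5 = 45)
x = 1/81 (x = 1/(41 + 40) = 1/81 ≈ 0.012346)
K = 0 (K = (2*(-2))*0 = -4*0 = 0)
(Y(-3)*K)*x = (45*0)*(1/81) = 0*(1/81) = 0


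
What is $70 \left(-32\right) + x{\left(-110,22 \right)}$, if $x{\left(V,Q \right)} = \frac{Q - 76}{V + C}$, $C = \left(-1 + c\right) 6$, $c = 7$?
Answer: $- \frac{82853}{37} \approx -2239.3$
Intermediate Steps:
$C = 36$ ($C = \left(-1 + 7\right) 6 = 6 \cdot 6 = 36$)
$x{\left(V,Q \right)} = \frac{-76 + Q}{36 + V}$ ($x{\left(V,Q \right)} = \frac{Q - 76}{V + 36} = \frac{-76 + Q}{36 + V}$)
$70 \left(-32\right) + x{\left(-110,22 \right)} = 70 \left(-32\right) + \frac{-76 + 22}{36 - 110} = -2240 + \frac{1}{-74} \left(-54\right) = -2240 - - \frac{27}{37} = -2240 + \frac{27}{37} = - \frac{82853}{37}$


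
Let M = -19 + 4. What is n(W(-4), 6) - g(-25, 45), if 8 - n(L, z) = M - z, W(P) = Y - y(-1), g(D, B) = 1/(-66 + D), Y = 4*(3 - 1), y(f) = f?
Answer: 2640/91 ≈ 29.011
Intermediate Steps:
Y = 8 (Y = 4*2 = 8)
M = -15
W(P) = 9 (W(P) = 8 - 1*(-1) = 8 + 1 = 9)
n(L, z) = 23 + z (n(L, z) = 8 - (-15 - z) = 8 + (15 + z) = 23 + z)
n(W(-4), 6) - g(-25, 45) = (23 + 6) - 1/(-66 - 25) = 29 - 1/(-91) = 29 - 1*(-1/91) = 29 + 1/91 = 2640/91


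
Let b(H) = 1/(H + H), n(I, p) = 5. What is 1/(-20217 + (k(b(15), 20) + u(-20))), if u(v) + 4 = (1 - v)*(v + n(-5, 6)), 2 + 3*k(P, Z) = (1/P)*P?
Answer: -3/61609 ≈ -4.8694e-5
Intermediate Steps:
b(H) = 1/(2*H)
k(P, Z) = -⅓ (k(P, Z) = -⅔ + ((1/P)*P)/3 = -⅔ + (P/P)/3 = -⅔ + (⅓)*1 = -⅔ + ⅓ = -⅓)
u(v) = -4 + (1 - v)*(5 + v) (u(v) = -4 + (1 - v)*(v + 5) = -4 + (1 - v)*(5 + v))
1/(-20217 + (k(b(15), 20) + u(-20))) = 1/(-20217 + (-⅓ + (1 - 1*(-20)² - 4*(-20)))) = 1/(-20217 + (-⅓ + (1 - 1*400 + 80))) = 1/(-20217 + (-⅓ + (1 - 400 + 80))) = 1/(-20217 + (-⅓ - 319)) = 1/(-20217 - 958/3) = 1/(-61609/3) = -3/61609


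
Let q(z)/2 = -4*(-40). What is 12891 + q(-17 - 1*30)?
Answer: 13211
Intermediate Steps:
q(z) = 320 (q(z) = 2*(-4*(-40)) = 2*160 = 320)
12891 + q(-17 - 1*30) = 12891 + 320 = 13211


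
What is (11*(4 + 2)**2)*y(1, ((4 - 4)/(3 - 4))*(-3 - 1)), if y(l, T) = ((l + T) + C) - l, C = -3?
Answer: -1188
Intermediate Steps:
y(l, T) = -3 + T (y(l, T) = ((l + T) - 3) - l = ((T + l) - 3) - l = (-3 + T + l) - l = -3 + T)
(11*(4 + 2)**2)*y(1, ((4 - 4)/(3 - 4))*(-3 - 1)) = (11*(4 + 2)**2)*(-3 + ((4 - 4)/(3 - 4))*(-3 - 1)) = (11*6**2)*(-3 + (0/(-1))*(-4)) = (11*36)*(-3 + (0*(-1))*(-4)) = 396*(-3 + 0*(-4)) = 396*(-3 + 0) = 396*(-3) = -1188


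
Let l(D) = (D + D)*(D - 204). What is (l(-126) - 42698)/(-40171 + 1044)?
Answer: -40462/39127 ≈ -1.0341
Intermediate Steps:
l(D) = 2*D*(-204 + D) (l(D) = (2*D)*(-204 + D) = 2*D*(-204 + D))
(l(-126) - 42698)/(-40171 + 1044) = (2*(-126)*(-204 - 126) - 42698)/(-40171 + 1044) = (2*(-126)*(-330) - 42698)/(-39127) = (83160 - 42698)*(-1/39127) = 40462*(-1/39127) = -40462/39127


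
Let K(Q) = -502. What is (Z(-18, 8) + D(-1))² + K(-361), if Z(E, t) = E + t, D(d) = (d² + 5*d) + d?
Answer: -277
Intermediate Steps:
D(d) = d² + 6*d
(Z(-18, 8) + D(-1))² + K(-361) = ((-18 + 8) - (6 - 1))² - 502 = (-10 - 1*5)² - 502 = (-10 - 5)² - 502 = (-15)² - 502 = 225 - 502 = -277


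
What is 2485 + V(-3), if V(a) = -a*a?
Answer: 2476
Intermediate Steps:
V(a) = -a**2
2485 + V(-3) = 2485 - 1*(-3)**2 = 2485 - 1*9 = 2485 - 9 = 2476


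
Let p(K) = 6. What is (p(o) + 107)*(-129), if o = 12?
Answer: -14577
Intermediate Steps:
(p(o) + 107)*(-129) = (6 + 107)*(-129) = 113*(-129) = -14577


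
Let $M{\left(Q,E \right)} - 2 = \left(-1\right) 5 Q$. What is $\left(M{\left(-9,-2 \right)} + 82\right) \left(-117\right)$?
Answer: $-15093$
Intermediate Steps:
$M{\left(Q,E \right)} = 2 - 5 Q$ ($M{\left(Q,E \right)} = 2 + \left(-1\right) 5 Q = 2 - 5 Q$)
$\left(M{\left(-9,-2 \right)} + 82\right) \left(-117\right) = \left(\left(2 - -45\right) + 82\right) \left(-117\right) = \left(\left(2 + 45\right) + 82\right) \left(-117\right) = \left(47 + 82\right) \left(-117\right) = 129 \left(-117\right) = -15093$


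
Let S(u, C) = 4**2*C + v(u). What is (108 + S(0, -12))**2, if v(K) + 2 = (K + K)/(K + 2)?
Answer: 7396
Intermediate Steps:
v(K) = -2 + 2*K/(2 + K) (v(K) = -2 + (K + K)/(K + 2) = -2 + (2*K)/(2 + K) = -2 + 2*K/(2 + K))
S(u, C) = -4/(2 + u) + 16*C (S(u, C) = 4**2*C - 4/(2 + u) = 16*C - 4/(2 + u) = -4/(2 + u) + 16*C)
(108 + S(0, -12))**2 = (108 + 4*(-1 + 4*(-12)*(2 + 0))/(2 + 0))**2 = (108 + 4*(-1 + 4*(-12)*2)/2)**2 = (108 + 4*(1/2)*(-1 - 96))**2 = (108 + 4*(1/2)*(-97))**2 = (108 - 194)**2 = (-86)**2 = 7396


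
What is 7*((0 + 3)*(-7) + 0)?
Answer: -147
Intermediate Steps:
7*((0 + 3)*(-7) + 0) = 7*(3*(-7) + 0) = 7*(-21 + 0) = 7*(-21) = -147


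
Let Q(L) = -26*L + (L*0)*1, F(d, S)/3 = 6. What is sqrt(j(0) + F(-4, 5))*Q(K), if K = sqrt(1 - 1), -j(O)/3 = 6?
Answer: 0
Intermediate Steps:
j(O) = -18 (j(O) = -3*6 = -18)
F(d, S) = 18 (F(d, S) = 3*6 = 18)
K = 0 (K = sqrt(0) = 0)
Q(L) = -26*L (Q(L) = -26*L + 0*1 = -26*L + 0 = -26*L)
sqrt(j(0) + F(-4, 5))*Q(K) = sqrt(-18 + 18)*(-26*0) = sqrt(0)*0 = 0*0 = 0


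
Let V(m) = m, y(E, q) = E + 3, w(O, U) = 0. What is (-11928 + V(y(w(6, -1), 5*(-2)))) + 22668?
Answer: 10743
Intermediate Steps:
y(E, q) = 3 + E
(-11928 + V(y(w(6, -1), 5*(-2)))) + 22668 = (-11928 + (3 + 0)) + 22668 = (-11928 + 3) + 22668 = -11925 + 22668 = 10743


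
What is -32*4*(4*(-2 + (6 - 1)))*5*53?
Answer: -407040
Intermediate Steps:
-32*4*(4*(-2 + (6 - 1)))*5*53 = -32*4*(4*(-2 + 5))*5*53 = -32*4*(4*3)*5*53 = -32*4*12*5*53 = -1536*5*53 = -32*240*53 = -7680*53 = -407040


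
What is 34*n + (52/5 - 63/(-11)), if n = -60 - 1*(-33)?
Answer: -49603/55 ≈ -901.87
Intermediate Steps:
n = -27 (n = -60 + 33 = -27)
34*n + (52/5 - 63/(-11)) = 34*(-27) + (52/5 - 63/(-11)) = -918 + (52*(⅕) - 63*(-1/11)) = -918 + (52/5 + 63/11) = -918 + 887/55 = -49603/55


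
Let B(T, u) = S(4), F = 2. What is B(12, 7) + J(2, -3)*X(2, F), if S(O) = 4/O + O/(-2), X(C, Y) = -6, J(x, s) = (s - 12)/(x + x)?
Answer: 43/2 ≈ 21.500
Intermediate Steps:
J(x, s) = (-12 + s)/(2*x) (J(x, s) = (-12 + s)/((2*x)) = (-12 + s)*(1/(2*x)) = (-12 + s)/(2*x))
S(O) = 4/O - O/2 (S(O) = 4/O + O*(-1/2) = 4/O - O/2)
B(T, u) = -1 (B(T, u) = 4/4 - 1/2*4 = 4*(1/4) - 2 = 1 - 2 = -1)
B(12, 7) + J(2, -3)*X(2, F) = -1 + ((1/2)*(-12 - 3)/2)*(-6) = -1 + ((1/2)*(1/2)*(-15))*(-6) = -1 - 15/4*(-6) = -1 + 45/2 = 43/2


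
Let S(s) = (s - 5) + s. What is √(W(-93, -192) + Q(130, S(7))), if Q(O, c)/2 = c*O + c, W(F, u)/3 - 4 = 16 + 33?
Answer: √2517 ≈ 50.170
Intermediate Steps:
S(s) = -5 + 2*s (S(s) = (-5 + s) + s = -5 + 2*s)
W(F, u) = 159 (W(F, u) = 12 + 3*(16 + 33) = 12 + 3*49 = 12 + 147 = 159)
Q(O, c) = 2*c + 2*O*c (Q(O, c) = 2*(c*O + c) = 2*(O*c + c) = 2*(c + O*c) = 2*c + 2*O*c)
√(W(-93, -192) + Q(130, S(7))) = √(159 + 2*(-5 + 2*7)*(1 + 130)) = √(159 + 2*(-5 + 14)*131) = √(159 + 2*9*131) = √(159 + 2358) = √2517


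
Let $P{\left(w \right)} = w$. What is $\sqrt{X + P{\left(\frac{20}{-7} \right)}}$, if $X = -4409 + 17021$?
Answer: $\frac{2 \sqrt{154462}}{7} \approx 112.29$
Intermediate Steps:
$X = 12612$
$\sqrt{X + P{\left(\frac{20}{-7} \right)}} = \sqrt{12612 + \frac{20}{-7}} = \sqrt{12612 + 20 \left(- \frac{1}{7}\right)} = \sqrt{12612 - \frac{20}{7}} = \sqrt{\frac{88264}{7}} = \frac{2 \sqrt{154462}}{7}$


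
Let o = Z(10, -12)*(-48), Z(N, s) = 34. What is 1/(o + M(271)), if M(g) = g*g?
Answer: 1/71809 ≈ 1.3926e-5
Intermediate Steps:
o = -1632 (o = 34*(-48) = -1632)
M(g) = g²
1/(o + M(271)) = 1/(-1632 + 271²) = 1/(-1632 + 73441) = 1/71809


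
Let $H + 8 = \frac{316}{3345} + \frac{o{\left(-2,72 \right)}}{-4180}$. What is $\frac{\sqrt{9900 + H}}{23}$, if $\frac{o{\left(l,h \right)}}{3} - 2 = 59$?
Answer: $\frac{\sqrt{19338872088391845}}{32158830} \approx 4.3243$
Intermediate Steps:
$o{\left(l,h \right)} = 183$ ($o{\left(l,h \right)} = 6 + 3 \cdot 59 = 6 + 177 = 183$)
$H = - \frac{22229611}{2796420}$ ($H = -8 + \left(\frac{316}{3345} + \frac{183}{-4180}\right) = -8 + \left(316 \cdot \frac{1}{3345} + 183 \left(- \frac{1}{4180}\right)\right) = -8 + \left(\frac{316}{3345} - \frac{183}{4180}\right) = -8 + \frac{141749}{2796420} = - \frac{22229611}{2796420} \approx -7.9493$)
$\frac{\sqrt{9900 + H}}{23} = \frac{\sqrt{9900 - \frac{22229611}{2796420}}}{23} = \sqrt{\frac{27662328389}{2796420}} \cdot \frac{1}{23} = \frac{\sqrt{19338872088391845}}{1398210} \cdot \frac{1}{23} = \frac{\sqrt{19338872088391845}}{32158830}$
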